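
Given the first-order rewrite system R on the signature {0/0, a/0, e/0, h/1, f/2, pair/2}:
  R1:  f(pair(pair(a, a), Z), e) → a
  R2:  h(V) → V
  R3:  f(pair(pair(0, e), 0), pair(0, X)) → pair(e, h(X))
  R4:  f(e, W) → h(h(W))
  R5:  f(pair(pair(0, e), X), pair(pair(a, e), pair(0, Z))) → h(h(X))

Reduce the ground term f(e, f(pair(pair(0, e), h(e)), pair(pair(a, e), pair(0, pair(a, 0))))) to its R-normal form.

e

1. f(e, f(pair(pair(0, e), h(e)), pair(pair(a, e), pair(0, pair(a, 0)))))  →  h(h(f(pair(pair(0, e), h(e)), pair(pair(a, e), pair(0, pair(a, 0))))))   [R4 at ε]
2. h(h(f(pair(pair(0, e), h(e)), pair(pair(a, e), pair(0, pair(a, 0))))))  →  h(f(pair(pair(0, e), h(e)), pair(pair(a, e), pair(0, pair(a, 0)))))   [R2 at ε]
3. h(f(pair(pair(0, e), h(e)), pair(pair(a, e), pair(0, pair(a, 0)))))  →  f(pair(pair(0, e), h(e)), pair(pair(a, e), pair(0, pair(a, 0))))   [R2 at ε]
4. f(pair(pair(0, e), h(e)), pair(pair(a, e), pair(0, pair(a, 0))))  →  h(h(h(e)))   [R5 at ε]
5. h(h(h(e)))  →  h(h(e))   [R2 at ε]
6. h(h(e))  →  h(e)   [R2 at ε]
7. h(e)  →  e   [R2 at ε]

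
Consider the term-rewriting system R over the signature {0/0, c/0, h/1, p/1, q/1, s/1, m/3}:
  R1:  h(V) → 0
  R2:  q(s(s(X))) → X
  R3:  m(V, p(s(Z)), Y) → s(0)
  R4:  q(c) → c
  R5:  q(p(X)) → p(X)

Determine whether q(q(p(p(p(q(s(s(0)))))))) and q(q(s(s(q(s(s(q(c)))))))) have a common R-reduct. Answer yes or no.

Reduce t₁ = q(q(p(p(p(q(s(s(0)))))))):
1. q(q(p(p(p(q(s(s(0))))))))  →  q(p(p(p(q(s(s(0)))))))   [R5 at 1]
2. q(p(p(p(q(s(s(0)))))))  →  p(p(p(q(s(s(0))))))   [R5 at ε]
3. p(p(p(q(s(s(0))))))  →  p(p(p(0)))   [R2 at 1.1.1]

Reduce t₂ = q(q(s(s(q(s(s(q(c)))))))):
1. q(q(s(s(q(s(s(q(c))))))))  →  q(q(s(s(q(c)))))   [R2 at 1]
2. q(q(s(s(q(c)))))  →  q(q(c))   [R2 at 1]
3. q(q(c))  →  q(c)   [R4 at 1]
4. q(c)  →  c   [R4 at ε]

no — NF(t₁) = p(p(p(0))), NF(t₂) = c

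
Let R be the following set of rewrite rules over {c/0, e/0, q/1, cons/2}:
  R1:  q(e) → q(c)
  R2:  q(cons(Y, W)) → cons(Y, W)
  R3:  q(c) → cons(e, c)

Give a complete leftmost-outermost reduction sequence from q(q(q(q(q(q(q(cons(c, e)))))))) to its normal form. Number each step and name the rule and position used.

cons(c, e)

1. q(q(q(q(q(q(q(cons(c, e))))))))  →  q(q(q(q(q(q(cons(c, e)))))))   [R2 at 1.1.1.1.1.1]
2. q(q(q(q(q(q(cons(c, e)))))))  →  q(q(q(q(q(cons(c, e))))))   [R2 at 1.1.1.1.1]
3. q(q(q(q(q(cons(c, e))))))  →  q(q(q(q(cons(c, e)))))   [R2 at 1.1.1.1]
4. q(q(q(q(cons(c, e)))))  →  q(q(q(cons(c, e))))   [R2 at 1.1.1]
5. q(q(q(cons(c, e))))  →  q(q(cons(c, e)))   [R2 at 1.1]
6. q(q(cons(c, e)))  →  q(cons(c, e))   [R2 at 1]
7. q(cons(c, e))  →  cons(c, e)   [R2 at ε]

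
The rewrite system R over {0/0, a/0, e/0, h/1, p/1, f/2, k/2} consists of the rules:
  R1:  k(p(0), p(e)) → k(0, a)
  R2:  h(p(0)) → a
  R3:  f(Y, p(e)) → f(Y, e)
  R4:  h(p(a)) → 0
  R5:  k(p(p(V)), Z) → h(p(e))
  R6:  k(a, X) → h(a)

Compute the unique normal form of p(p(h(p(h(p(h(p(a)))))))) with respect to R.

p(p(0))

1. p(p(h(p(h(p(h(p(a))))))))  →  p(p(h(p(h(p(0))))))   [R4 at 1.1.1.1.1.1]
2. p(p(h(p(h(p(0))))))  →  p(p(h(p(a))))   [R2 at 1.1.1.1]
3. p(p(h(p(a))))  →  p(p(0))   [R4 at 1.1]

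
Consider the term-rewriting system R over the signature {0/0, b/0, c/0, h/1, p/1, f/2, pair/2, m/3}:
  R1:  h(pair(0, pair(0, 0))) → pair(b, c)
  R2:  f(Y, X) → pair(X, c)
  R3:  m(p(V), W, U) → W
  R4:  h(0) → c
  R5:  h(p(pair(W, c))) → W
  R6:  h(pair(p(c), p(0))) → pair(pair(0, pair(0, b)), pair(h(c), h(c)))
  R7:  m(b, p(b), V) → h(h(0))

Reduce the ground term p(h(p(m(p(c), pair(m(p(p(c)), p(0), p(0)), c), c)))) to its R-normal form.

1. p(h(p(m(p(c), pair(m(p(p(c)), p(0), p(0)), c), c))))  →  p(h(p(pair(m(p(p(c)), p(0), p(0)), c))))   [R3 at 1.1.1]
2. p(h(p(pair(m(p(p(c)), p(0), p(0)), c))))  →  p(m(p(p(c)), p(0), p(0)))   [R5 at 1]
3. p(m(p(p(c)), p(0), p(0)))  →  p(p(0))   [R3 at 1]

p(p(0))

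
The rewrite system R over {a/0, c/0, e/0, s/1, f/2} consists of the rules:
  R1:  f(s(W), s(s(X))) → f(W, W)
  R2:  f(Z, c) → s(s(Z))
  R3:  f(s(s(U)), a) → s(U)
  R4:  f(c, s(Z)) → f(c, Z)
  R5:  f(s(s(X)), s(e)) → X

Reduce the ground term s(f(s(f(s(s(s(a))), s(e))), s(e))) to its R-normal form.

1. s(f(s(f(s(s(s(a))), s(e))), s(e)))  →  s(f(s(s(a)), s(e)))   [R5 at 1.1.1]
2. s(f(s(s(a)), s(e)))  →  s(a)   [R5 at 1]

s(a)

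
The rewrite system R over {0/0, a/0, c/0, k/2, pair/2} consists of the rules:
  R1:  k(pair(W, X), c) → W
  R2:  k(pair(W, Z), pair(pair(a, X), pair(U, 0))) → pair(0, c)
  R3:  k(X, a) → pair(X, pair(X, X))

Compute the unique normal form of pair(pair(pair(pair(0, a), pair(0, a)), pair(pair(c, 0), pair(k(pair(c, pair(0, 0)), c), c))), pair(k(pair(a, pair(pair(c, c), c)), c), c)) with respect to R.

pair(pair(pair(pair(0, a), pair(0, a)), pair(pair(c, 0), pair(c, c))), pair(a, c))

1. pair(pair(pair(pair(0, a), pair(0, a)), pair(pair(c, 0), pair(k(pair(c, pair(0, 0)), c), c))), pair(k(pair(a, pair(pair(c, c), c)), c), c))  →  pair(pair(pair(pair(0, a), pair(0, a)), pair(pair(c, 0), pair(c, c))), pair(k(pair(a, pair(pair(c, c), c)), c), c))   [R1 at 1.2.2.1]
2. pair(pair(pair(pair(0, a), pair(0, a)), pair(pair(c, 0), pair(c, c))), pair(k(pair(a, pair(pair(c, c), c)), c), c))  →  pair(pair(pair(pair(0, a), pair(0, a)), pair(pair(c, 0), pair(c, c))), pair(a, c))   [R1 at 2.1]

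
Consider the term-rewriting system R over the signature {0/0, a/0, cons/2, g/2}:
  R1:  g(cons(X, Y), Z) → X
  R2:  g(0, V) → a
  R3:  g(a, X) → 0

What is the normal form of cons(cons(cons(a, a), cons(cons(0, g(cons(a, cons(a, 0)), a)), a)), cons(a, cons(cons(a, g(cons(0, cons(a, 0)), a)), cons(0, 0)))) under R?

cons(cons(cons(a, a), cons(cons(0, a), a)), cons(a, cons(cons(a, 0), cons(0, 0))))

1. cons(cons(cons(a, a), cons(cons(0, g(cons(a, cons(a, 0)), a)), a)), cons(a, cons(cons(a, g(cons(0, cons(a, 0)), a)), cons(0, 0))))  →  cons(cons(cons(a, a), cons(cons(0, a), a)), cons(a, cons(cons(a, g(cons(0, cons(a, 0)), a)), cons(0, 0))))   [R1 at 1.2.1.2]
2. cons(cons(cons(a, a), cons(cons(0, a), a)), cons(a, cons(cons(a, g(cons(0, cons(a, 0)), a)), cons(0, 0))))  →  cons(cons(cons(a, a), cons(cons(0, a), a)), cons(a, cons(cons(a, 0), cons(0, 0))))   [R1 at 2.2.1.2]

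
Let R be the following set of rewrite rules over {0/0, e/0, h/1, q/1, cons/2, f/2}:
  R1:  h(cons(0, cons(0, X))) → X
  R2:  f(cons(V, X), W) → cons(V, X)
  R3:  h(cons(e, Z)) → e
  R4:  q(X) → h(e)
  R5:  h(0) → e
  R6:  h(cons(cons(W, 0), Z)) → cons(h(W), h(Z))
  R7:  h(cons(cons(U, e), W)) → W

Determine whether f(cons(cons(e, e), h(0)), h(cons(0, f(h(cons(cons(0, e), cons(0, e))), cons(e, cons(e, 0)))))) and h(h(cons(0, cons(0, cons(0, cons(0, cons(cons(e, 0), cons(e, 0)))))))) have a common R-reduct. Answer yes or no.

Reduce t₁ = f(cons(cons(e, e), h(0)), h(cons(0, f(h(cons(cons(0, e), cons(0, e))), cons(e, cons(e, 0)))))):
1. f(cons(cons(e, e), h(0)), h(cons(0, f(h(cons(cons(0, e), cons(0, e))), cons(e, cons(e, 0))))))  →  cons(cons(e, e), h(0))   [R2 at ε]
2. cons(cons(e, e), h(0))  →  cons(cons(e, e), e)   [R5 at 2]

Reduce t₂ = h(h(cons(0, cons(0, cons(0, cons(0, cons(cons(e, 0), cons(e, 0)))))))):
1. h(h(cons(0, cons(0, cons(0, cons(0, cons(cons(e, 0), cons(e, 0))))))))  →  h(cons(0, cons(0, cons(cons(e, 0), cons(e, 0)))))   [R1 at 1]
2. h(cons(0, cons(0, cons(cons(e, 0), cons(e, 0)))))  →  cons(cons(e, 0), cons(e, 0))   [R1 at ε]

no — NF(t₁) = cons(cons(e, e), e), NF(t₂) = cons(cons(e, 0), cons(e, 0))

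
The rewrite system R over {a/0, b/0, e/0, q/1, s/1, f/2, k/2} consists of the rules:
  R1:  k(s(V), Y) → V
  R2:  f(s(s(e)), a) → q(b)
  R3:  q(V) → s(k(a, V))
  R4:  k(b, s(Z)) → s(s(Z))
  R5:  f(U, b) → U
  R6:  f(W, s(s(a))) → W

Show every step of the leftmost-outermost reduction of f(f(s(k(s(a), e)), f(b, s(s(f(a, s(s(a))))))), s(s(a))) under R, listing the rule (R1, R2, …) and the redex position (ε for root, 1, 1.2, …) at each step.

s(a)

1. f(f(s(k(s(a), e)), f(b, s(s(f(a, s(s(a))))))), s(s(a)))  →  f(s(k(s(a), e)), f(b, s(s(f(a, s(s(a)))))))   [R6 at ε]
2. f(s(k(s(a), e)), f(b, s(s(f(a, s(s(a)))))))  →  f(s(a), f(b, s(s(f(a, s(s(a)))))))   [R1 at 1.1]
3. f(s(a), f(b, s(s(f(a, s(s(a)))))))  →  f(s(a), f(b, s(s(a))))   [R6 at 2.2.1.1]
4. f(s(a), f(b, s(s(a))))  →  f(s(a), b)   [R6 at 2]
5. f(s(a), b)  →  s(a)   [R5 at ε]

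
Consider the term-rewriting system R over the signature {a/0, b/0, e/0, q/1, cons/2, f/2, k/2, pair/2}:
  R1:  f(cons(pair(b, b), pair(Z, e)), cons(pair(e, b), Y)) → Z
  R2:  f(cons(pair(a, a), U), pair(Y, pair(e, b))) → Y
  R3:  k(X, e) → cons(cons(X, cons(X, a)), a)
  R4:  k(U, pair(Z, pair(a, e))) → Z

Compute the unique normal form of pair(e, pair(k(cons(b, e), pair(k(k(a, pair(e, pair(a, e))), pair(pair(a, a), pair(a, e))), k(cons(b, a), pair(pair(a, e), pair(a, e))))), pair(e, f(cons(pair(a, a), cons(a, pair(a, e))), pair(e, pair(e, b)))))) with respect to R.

1. pair(e, pair(k(cons(b, e), pair(k(k(a, pair(e, pair(a, e))), pair(pair(a, a), pair(a, e))), k(cons(b, a), pair(pair(a, e), pair(a, e))))), pair(e, f(cons(pair(a, a), cons(a, pair(a, e))), pair(e, pair(e, b))))))  →  pair(e, pair(k(cons(b, e), pair(pair(a, a), k(cons(b, a), pair(pair(a, e), pair(a, e))))), pair(e, f(cons(pair(a, a), cons(a, pair(a, e))), pair(e, pair(e, b))))))   [R4 at 2.1.2.1]
2. pair(e, pair(k(cons(b, e), pair(pair(a, a), k(cons(b, a), pair(pair(a, e), pair(a, e))))), pair(e, f(cons(pair(a, a), cons(a, pair(a, e))), pair(e, pair(e, b))))))  →  pair(e, pair(k(cons(b, e), pair(pair(a, a), pair(a, e))), pair(e, f(cons(pair(a, a), cons(a, pair(a, e))), pair(e, pair(e, b))))))   [R4 at 2.1.2.2]
3. pair(e, pair(k(cons(b, e), pair(pair(a, a), pair(a, e))), pair(e, f(cons(pair(a, a), cons(a, pair(a, e))), pair(e, pair(e, b))))))  →  pair(e, pair(pair(a, a), pair(e, f(cons(pair(a, a), cons(a, pair(a, e))), pair(e, pair(e, b))))))   [R4 at 2.1]
4. pair(e, pair(pair(a, a), pair(e, f(cons(pair(a, a), cons(a, pair(a, e))), pair(e, pair(e, b))))))  →  pair(e, pair(pair(a, a), pair(e, e)))   [R2 at 2.2.2]

pair(e, pair(pair(a, a), pair(e, e)))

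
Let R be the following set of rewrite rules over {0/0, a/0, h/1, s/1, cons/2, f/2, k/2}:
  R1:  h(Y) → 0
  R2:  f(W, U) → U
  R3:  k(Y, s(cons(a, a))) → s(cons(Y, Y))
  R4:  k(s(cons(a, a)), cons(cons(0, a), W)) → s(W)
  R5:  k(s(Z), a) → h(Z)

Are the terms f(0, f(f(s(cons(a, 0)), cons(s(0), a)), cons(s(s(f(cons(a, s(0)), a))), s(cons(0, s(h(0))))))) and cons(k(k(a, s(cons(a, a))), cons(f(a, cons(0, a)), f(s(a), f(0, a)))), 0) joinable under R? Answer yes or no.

Reduce t₁ = f(0, f(f(s(cons(a, 0)), cons(s(0), a)), cons(s(s(f(cons(a, s(0)), a))), s(cons(0, s(h(0))))))):
1. f(0, f(f(s(cons(a, 0)), cons(s(0), a)), cons(s(s(f(cons(a, s(0)), a))), s(cons(0, s(h(0)))))))  →  f(f(s(cons(a, 0)), cons(s(0), a)), cons(s(s(f(cons(a, s(0)), a))), s(cons(0, s(h(0))))))   [R2 at ε]
2. f(f(s(cons(a, 0)), cons(s(0), a)), cons(s(s(f(cons(a, s(0)), a))), s(cons(0, s(h(0))))))  →  cons(s(s(f(cons(a, s(0)), a))), s(cons(0, s(h(0)))))   [R2 at ε]
3. cons(s(s(f(cons(a, s(0)), a))), s(cons(0, s(h(0)))))  →  cons(s(s(a)), s(cons(0, s(h(0)))))   [R2 at 1.1.1]
4. cons(s(s(a)), s(cons(0, s(h(0)))))  →  cons(s(s(a)), s(cons(0, s(0))))   [R1 at 2.1.2.1]

Reduce t₂ = cons(k(k(a, s(cons(a, a))), cons(f(a, cons(0, a)), f(s(a), f(0, a)))), 0):
1. cons(k(k(a, s(cons(a, a))), cons(f(a, cons(0, a)), f(s(a), f(0, a)))), 0)  →  cons(k(s(cons(a, a)), cons(f(a, cons(0, a)), f(s(a), f(0, a)))), 0)   [R3 at 1.1]
2. cons(k(s(cons(a, a)), cons(f(a, cons(0, a)), f(s(a), f(0, a)))), 0)  →  cons(k(s(cons(a, a)), cons(cons(0, a), f(s(a), f(0, a)))), 0)   [R2 at 1.2.1]
3. cons(k(s(cons(a, a)), cons(cons(0, a), f(s(a), f(0, a)))), 0)  →  cons(s(f(s(a), f(0, a))), 0)   [R4 at 1]
4. cons(s(f(s(a), f(0, a))), 0)  →  cons(s(f(0, a)), 0)   [R2 at 1.1]
5. cons(s(f(0, a)), 0)  →  cons(s(a), 0)   [R2 at 1.1]

no — NF(t₁) = cons(s(s(a)), s(cons(0, s(0)))), NF(t₂) = cons(s(a), 0)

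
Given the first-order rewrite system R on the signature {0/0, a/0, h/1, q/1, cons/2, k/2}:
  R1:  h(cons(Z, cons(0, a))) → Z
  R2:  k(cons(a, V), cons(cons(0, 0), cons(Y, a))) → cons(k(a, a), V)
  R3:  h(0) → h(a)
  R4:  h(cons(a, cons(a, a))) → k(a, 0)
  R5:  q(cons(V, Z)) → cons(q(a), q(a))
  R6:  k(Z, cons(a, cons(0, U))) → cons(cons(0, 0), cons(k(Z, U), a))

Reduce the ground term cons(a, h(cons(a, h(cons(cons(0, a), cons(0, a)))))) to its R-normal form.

cons(a, a)

1. cons(a, h(cons(a, h(cons(cons(0, a), cons(0, a))))))  →  cons(a, h(cons(a, cons(0, a))))   [R1 at 2.1.2]
2. cons(a, h(cons(a, cons(0, a))))  →  cons(a, a)   [R1 at 2]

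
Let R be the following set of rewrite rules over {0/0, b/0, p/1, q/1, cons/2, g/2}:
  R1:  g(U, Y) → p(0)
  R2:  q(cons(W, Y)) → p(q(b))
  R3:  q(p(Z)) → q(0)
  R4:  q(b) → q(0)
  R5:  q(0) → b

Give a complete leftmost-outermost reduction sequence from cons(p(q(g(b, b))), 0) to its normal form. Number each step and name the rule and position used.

1. cons(p(q(g(b, b))), 0)  →  cons(p(q(p(0))), 0)   [R1 at 1.1.1]
2. cons(p(q(p(0))), 0)  →  cons(p(q(0)), 0)   [R3 at 1.1]
3. cons(p(q(0)), 0)  →  cons(p(b), 0)   [R5 at 1.1]

cons(p(b), 0)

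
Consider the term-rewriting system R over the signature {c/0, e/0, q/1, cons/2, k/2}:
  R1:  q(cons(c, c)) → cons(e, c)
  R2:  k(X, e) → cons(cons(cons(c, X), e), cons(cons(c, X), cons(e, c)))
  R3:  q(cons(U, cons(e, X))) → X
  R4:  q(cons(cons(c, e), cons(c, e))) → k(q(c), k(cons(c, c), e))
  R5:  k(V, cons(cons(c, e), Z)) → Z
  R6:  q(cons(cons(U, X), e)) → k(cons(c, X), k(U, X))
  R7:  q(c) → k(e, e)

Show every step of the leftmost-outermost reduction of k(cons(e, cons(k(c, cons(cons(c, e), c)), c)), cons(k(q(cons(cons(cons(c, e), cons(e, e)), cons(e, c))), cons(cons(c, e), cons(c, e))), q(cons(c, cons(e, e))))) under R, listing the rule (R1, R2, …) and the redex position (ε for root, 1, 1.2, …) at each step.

1. k(cons(e, cons(k(c, cons(cons(c, e), c)), c)), cons(k(q(cons(cons(cons(c, e), cons(e, e)), cons(e, c))), cons(cons(c, e), cons(c, e))), q(cons(c, cons(e, e)))))  →  k(cons(e, cons(c, c)), cons(k(q(cons(cons(cons(c, e), cons(e, e)), cons(e, c))), cons(cons(c, e), cons(c, e))), q(cons(c, cons(e, e)))))   [R5 at 1.2.1]
2. k(cons(e, cons(c, c)), cons(k(q(cons(cons(cons(c, e), cons(e, e)), cons(e, c))), cons(cons(c, e), cons(c, e))), q(cons(c, cons(e, e)))))  →  k(cons(e, cons(c, c)), cons(cons(c, e), q(cons(c, cons(e, e)))))   [R5 at 2.1]
3. k(cons(e, cons(c, c)), cons(cons(c, e), q(cons(c, cons(e, e)))))  →  q(cons(c, cons(e, e)))   [R5 at ε]
4. q(cons(c, cons(e, e)))  →  e   [R3 at ε]

e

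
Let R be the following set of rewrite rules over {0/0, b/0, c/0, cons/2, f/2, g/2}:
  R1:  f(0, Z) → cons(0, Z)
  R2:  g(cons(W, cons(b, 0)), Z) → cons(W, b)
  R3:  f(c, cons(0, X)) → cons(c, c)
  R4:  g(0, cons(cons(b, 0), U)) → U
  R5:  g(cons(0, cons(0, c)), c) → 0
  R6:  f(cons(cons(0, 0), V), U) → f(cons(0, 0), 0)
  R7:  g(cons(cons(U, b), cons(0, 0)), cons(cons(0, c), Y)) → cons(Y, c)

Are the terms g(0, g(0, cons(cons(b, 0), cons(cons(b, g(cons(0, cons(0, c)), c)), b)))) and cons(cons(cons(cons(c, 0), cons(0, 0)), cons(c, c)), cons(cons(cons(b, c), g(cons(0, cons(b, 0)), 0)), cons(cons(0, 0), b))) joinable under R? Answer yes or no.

Reduce t₁ = g(0, g(0, cons(cons(b, 0), cons(cons(b, g(cons(0, cons(0, c)), c)), b)))):
1. g(0, g(0, cons(cons(b, 0), cons(cons(b, g(cons(0, cons(0, c)), c)), b))))  →  g(0, cons(cons(b, g(cons(0, cons(0, c)), c)), b))   [R4 at 2]
2. g(0, cons(cons(b, g(cons(0, cons(0, c)), c)), b))  →  g(0, cons(cons(b, 0), b))   [R5 at 2.1.2]
3. g(0, cons(cons(b, 0), b))  →  b   [R4 at ε]

Reduce t₂ = cons(cons(cons(cons(c, 0), cons(0, 0)), cons(c, c)), cons(cons(cons(b, c), g(cons(0, cons(b, 0)), 0)), cons(cons(0, 0), b))):
1. cons(cons(cons(cons(c, 0), cons(0, 0)), cons(c, c)), cons(cons(cons(b, c), g(cons(0, cons(b, 0)), 0)), cons(cons(0, 0), b)))  →  cons(cons(cons(cons(c, 0), cons(0, 0)), cons(c, c)), cons(cons(cons(b, c), cons(0, b)), cons(cons(0, 0), b)))   [R2 at 2.1.2]

no — NF(t₁) = b, NF(t₂) = cons(cons(cons(cons(c, 0), cons(0, 0)), cons(c, c)), cons(cons(cons(b, c), cons(0, b)), cons(cons(0, 0), b)))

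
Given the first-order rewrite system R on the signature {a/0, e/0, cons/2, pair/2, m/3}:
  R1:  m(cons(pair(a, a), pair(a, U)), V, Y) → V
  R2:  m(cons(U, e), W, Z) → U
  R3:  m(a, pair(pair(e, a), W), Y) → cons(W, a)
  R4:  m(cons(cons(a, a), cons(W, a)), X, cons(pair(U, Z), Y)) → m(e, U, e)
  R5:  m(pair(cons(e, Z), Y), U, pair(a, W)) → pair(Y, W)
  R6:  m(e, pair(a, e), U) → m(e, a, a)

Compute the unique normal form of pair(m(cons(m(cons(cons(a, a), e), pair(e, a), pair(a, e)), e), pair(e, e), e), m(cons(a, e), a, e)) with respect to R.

1. pair(m(cons(m(cons(cons(a, a), e), pair(e, a), pair(a, e)), e), pair(e, e), e), m(cons(a, e), a, e))  →  pair(m(cons(cons(a, a), e), pair(e, a), pair(a, e)), m(cons(a, e), a, e))   [R2 at 1]
2. pair(m(cons(cons(a, a), e), pair(e, a), pair(a, e)), m(cons(a, e), a, e))  →  pair(cons(a, a), m(cons(a, e), a, e))   [R2 at 1]
3. pair(cons(a, a), m(cons(a, e), a, e))  →  pair(cons(a, a), a)   [R2 at 2]

pair(cons(a, a), a)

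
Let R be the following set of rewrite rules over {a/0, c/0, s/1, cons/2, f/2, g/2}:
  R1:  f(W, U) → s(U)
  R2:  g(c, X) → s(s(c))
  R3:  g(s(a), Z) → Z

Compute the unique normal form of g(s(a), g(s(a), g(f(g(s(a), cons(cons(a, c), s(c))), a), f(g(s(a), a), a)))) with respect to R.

s(a)

1. g(s(a), g(s(a), g(f(g(s(a), cons(cons(a, c), s(c))), a), f(g(s(a), a), a))))  →  g(s(a), g(f(g(s(a), cons(cons(a, c), s(c))), a), f(g(s(a), a), a)))   [R3 at ε]
2. g(s(a), g(f(g(s(a), cons(cons(a, c), s(c))), a), f(g(s(a), a), a)))  →  g(f(g(s(a), cons(cons(a, c), s(c))), a), f(g(s(a), a), a))   [R3 at ε]
3. g(f(g(s(a), cons(cons(a, c), s(c))), a), f(g(s(a), a), a))  →  g(s(a), f(g(s(a), a), a))   [R1 at 1]
4. g(s(a), f(g(s(a), a), a))  →  f(g(s(a), a), a)   [R3 at ε]
5. f(g(s(a), a), a)  →  s(a)   [R1 at ε]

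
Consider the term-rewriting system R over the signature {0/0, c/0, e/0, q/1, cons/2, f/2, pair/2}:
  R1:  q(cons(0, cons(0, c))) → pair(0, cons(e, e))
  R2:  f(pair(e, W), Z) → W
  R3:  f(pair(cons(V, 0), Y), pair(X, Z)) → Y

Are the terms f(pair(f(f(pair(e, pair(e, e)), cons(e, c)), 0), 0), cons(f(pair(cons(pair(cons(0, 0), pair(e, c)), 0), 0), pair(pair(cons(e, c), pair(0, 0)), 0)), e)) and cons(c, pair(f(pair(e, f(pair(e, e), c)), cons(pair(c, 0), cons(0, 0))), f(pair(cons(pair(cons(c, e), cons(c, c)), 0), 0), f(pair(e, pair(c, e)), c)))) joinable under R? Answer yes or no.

no — NF(t₁) = 0, NF(t₂) = cons(c, pair(e, 0))

Reduce t₁ = f(pair(f(f(pair(e, pair(e, e)), cons(e, c)), 0), 0), cons(f(pair(cons(pair(cons(0, 0), pair(e, c)), 0), 0), pair(pair(cons(e, c), pair(0, 0)), 0)), e)):
1. f(pair(f(f(pair(e, pair(e, e)), cons(e, c)), 0), 0), cons(f(pair(cons(pair(cons(0, 0), pair(e, c)), 0), 0), pair(pair(cons(e, c), pair(0, 0)), 0)), e))  →  f(pair(f(pair(e, e), 0), 0), cons(f(pair(cons(pair(cons(0, 0), pair(e, c)), 0), 0), pair(pair(cons(e, c), pair(0, 0)), 0)), e))   [R2 at 1.1.1]
2. f(pair(f(pair(e, e), 0), 0), cons(f(pair(cons(pair(cons(0, 0), pair(e, c)), 0), 0), pair(pair(cons(e, c), pair(0, 0)), 0)), e))  →  f(pair(e, 0), cons(f(pair(cons(pair(cons(0, 0), pair(e, c)), 0), 0), pair(pair(cons(e, c), pair(0, 0)), 0)), e))   [R2 at 1.1]
3. f(pair(e, 0), cons(f(pair(cons(pair(cons(0, 0), pair(e, c)), 0), 0), pair(pair(cons(e, c), pair(0, 0)), 0)), e))  →  0   [R2 at ε]

Reduce t₂ = cons(c, pair(f(pair(e, f(pair(e, e), c)), cons(pair(c, 0), cons(0, 0))), f(pair(cons(pair(cons(c, e), cons(c, c)), 0), 0), f(pair(e, pair(c, e)), c)))):
1. cons(c, pair(f(pair(e, f(pair(e, e), c)), cons(pair(c, 0), cons(0, 0))), f(pair(cons(pair(cons(c, e), cons(c, c)), 0), 0), f(pair(e, pair(c, e)), c))))  →  cons(c, pair(f(pair(e, e), c), f(pair(cons(pair(cons(c, e), cons(c, c)), 0), 0), f(pair(e, pair(c, e)), c))))   [R2 at 2.1]
2. cons(c, pair(f(pair(e, e), c), f(pair(cons(pair(cons(c, e), cons(c, c)), 0), 0), f(pair(e, pair(c, e)), c))))  →  cons(c, pair(e, f(pair(cons(pair(cons(c, e), cons(c, c)), 0), 0), f(pair(e, pair(c, e)), c))))   [R2 at 2.1]
3. cons(c, pair(e, f(pair(cons(pair(cons(c, e), cons(c, c)), 0), 0), f(pair(e, pair(c, e)), c))))  →  cons(c, pair(e, f(pair(cons(pair(cons(c, e), cons(c, c)), 0), 0), pair(c, e))))   [R2 at 2.2.2]
4. cons(c, pair(e, f(pair(cons(pair(cons(c, e), cons(c, c)), 0), 0), pair(c, e))))  →  cons(c, pair(e, 0))   [R3 at 2.2]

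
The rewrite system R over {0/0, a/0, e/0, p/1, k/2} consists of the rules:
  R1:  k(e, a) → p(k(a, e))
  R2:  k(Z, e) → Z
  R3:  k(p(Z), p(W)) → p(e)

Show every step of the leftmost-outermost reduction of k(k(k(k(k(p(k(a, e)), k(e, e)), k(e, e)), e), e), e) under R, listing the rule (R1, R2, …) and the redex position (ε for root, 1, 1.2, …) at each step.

1. k(k(k(k(k(p(k(a, e)), k(e, e)), k(e, e)), e), e), e)  →  k(k(k(k(p(k(a, e)), k(e, e)), k(e, e)), e), e)   [R2 at ε]
2. k(k(k(k(p(k(a, e)), k(e, e)), k(e, e)), e), e)  →  k(k(k(p(k(a, e)), k(e, e)), k(e, e)), e)   [R2 at ε]
3. k(k(k(p(k(a, e)), k(e, e)), k(e, e)), e)  →  k(k(p(k(a, e)), k(e, e)), k(e, e))   [R2 at ε]
4. k(k(p(k(a, e)), k(e, e)), k(e, e))  →  k(k(p(a), k(e, e)), k(e, e))   [R2 at 1.1.1]
5. k(k(p(a), k(e, e)), k(e, e))  →  k(k(p(a), e), k(e, e))   [R2 at 1.2]
6. k(k(p(a), e), k(e, e))  →  k(p(a), k(e, e))   [R2 at 1]
7. k(p(a), k(e, e))  →  k(p(a), e)   [R2 at 2]
8. k(p(a), e)  →  p(a)   [R2 at ε]

p(a)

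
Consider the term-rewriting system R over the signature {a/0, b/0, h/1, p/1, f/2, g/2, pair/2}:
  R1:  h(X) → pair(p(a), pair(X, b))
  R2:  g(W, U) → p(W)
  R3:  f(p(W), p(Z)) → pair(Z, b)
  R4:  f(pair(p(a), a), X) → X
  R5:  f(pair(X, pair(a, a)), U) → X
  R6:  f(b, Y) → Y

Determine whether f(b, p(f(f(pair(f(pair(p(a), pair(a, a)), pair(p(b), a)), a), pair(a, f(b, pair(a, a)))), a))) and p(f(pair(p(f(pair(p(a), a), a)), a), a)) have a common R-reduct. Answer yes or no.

Reduce t₁ = f(b, p(f(f(pair(f(pair(p(a), pair(a, a)), pair(p(b), a)), a), pair(a, f(b, pair(a, a)))), a))):
1. f(b, p(f(f(pair(f(pair(p(a), pair(a, a)), pair(p(b), a)), a), pair(a, f(b, pair(a, a)))), a)))  →  p(f(f(pair(f(pair(p(a), pair(a, a)), pair(p(b), a)), a), pair(a, f(b, pair(a, a)))), a))   [R6 at ε]
2. p(f(f(pair(f(pair(p(a), pair(a, a)), pair(p(b), a)), a), pair(a, f(b, pair(a, a)))), a))  →  p(f(f(pair(p(a), a), pair(a, f(b, pair(a, a)))), a))   [R5 at 1.1.1.1]
3. p(f(f(pair(p(a), a), pair(a, f(b, pair(a, a)))), a))  →  p(f(pair(a, f(b, pair(a, a))), a))   [R4 at 1.1]
4. p(f(pair(a, f(b, pair(a, a))), a))  →  p(f(pair(a, pair(a, a)), a))   [R6 at 1.1.2]
5. p(f(pair(a, pair(a, a)), a))  →  p(a)   [R5 at 1]

Reduce t₂ = p(f(pair(p(f(pair(p(a), a), a)), a), a)):
1. p(f(pair(p(f(pair(p(a), a), a)), a), a))  →  p(f(pair(p(a), a), a))   [R4 at 1.1.1.1]
2. p(f(pair(p(a), a), a))  →  p(a)   [R4 at 1]

yes — NF(t₁) = p(a), NF(t₂) = p(a)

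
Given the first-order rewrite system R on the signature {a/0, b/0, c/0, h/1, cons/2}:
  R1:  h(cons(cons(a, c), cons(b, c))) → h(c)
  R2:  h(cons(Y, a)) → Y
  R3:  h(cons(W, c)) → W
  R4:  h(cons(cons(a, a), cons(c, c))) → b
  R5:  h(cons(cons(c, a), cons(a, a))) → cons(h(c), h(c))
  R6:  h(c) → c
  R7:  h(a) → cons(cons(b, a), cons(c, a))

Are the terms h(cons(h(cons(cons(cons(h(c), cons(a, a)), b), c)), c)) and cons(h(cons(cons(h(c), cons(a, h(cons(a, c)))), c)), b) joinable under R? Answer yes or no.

yes — NF(t₁) = cons(cons(c, cons(a, a)), b), NF(t₂) = cons(cons(c, cons(a, a)), b)

Reduce t₁ = h(cons(h(cons(cons(cons(h(c), cons(a, a)), b), c)), c)):
1. h(cons(h(cons(cons(cons(h(c), cons(a, a)), b), c)), c))  →  h(cons(cons(cons(h(c), cons(a, a)), b), c))   [R3 at ε]
2. h(cons(cons(cons(h(c), cons(a, a)), b), c))  →  cons(cons(h(c), cons(a, a)), b)   [R3 at ε]
3. cons(cons(h(c), cons(a, a)), b)  →  cons(cons(c, cons(a, a)), b)   [R6 at 1.1]

Reduce t₂ = cons(h(cons(cons(h(c), cons(a, h(cons(a, c)))), c)), b):
1. cons(h(cons(cons(h(c), cons(a, h(cons(a, c)))), c)), b)  →  cons(cons(h(c), cons(a, h(cons(a, c)))), b)   [R3 at 1]
2. cons(cons(h(c), cons(a, h(cons(a, c)))), b)  →  cons(cons(c, cons(a, h(cons(a, c)))), b)   [R6 at 1.1]
3. cons(cons(c, cons(a, h(cons(a, c)))), b)  →  cons(cons(c, cons(a, a)), b)   [R3 at 1.2.2]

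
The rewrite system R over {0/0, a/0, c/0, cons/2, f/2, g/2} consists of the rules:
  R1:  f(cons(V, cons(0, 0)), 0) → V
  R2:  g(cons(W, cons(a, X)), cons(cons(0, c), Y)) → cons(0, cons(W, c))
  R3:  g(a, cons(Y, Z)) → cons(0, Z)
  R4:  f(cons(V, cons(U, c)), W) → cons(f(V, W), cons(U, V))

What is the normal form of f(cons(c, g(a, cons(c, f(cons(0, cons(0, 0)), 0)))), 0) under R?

1. f(cons(c, g(a, cons(c, f(cons(0, cons(0, 0)), 0)))), 0)  →  f(cons(c, cons(0, f(cons(0, cons(0, 0)), 0))), 0)   [R3 at 1.2]
2. f(cons(c, cons(0, f(cons(0, cons(0, 0)), 0))), 0)  →  f(cons(c, cons(0, 0)), 0)   [R1 at 1.2.2]
3. f(cons(c, cons(0, 0)), 0)  →  c   [R1 at ε]

c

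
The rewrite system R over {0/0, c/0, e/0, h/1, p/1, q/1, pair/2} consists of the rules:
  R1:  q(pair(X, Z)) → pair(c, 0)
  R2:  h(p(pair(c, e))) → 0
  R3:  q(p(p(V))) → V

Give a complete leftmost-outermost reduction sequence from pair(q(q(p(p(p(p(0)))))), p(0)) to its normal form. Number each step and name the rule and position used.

1. pair(q(q(p(p(p(p(0)))))), p(0))  →  pair(q(p(p(0))), p(0))   [R3 at 1.1]
2. pair(q(p(p(0))), p(0))  →  pair(0, p(0))   [R3 at 1]

pair(0, p(0))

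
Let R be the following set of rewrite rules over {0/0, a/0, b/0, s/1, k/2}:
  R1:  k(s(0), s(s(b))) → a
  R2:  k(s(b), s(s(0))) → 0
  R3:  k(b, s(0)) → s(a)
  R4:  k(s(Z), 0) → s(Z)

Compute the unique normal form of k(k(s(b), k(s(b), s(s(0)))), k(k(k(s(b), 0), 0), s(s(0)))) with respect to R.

1. k(k(s(b), k(s(b), s(s(0)))), k(k(k(s(b), 0), 0), s(s(0))))  →  k(k(s(b), 0), k(k(k(s(b), 0), 0), s(s(0))))   [R2 at 1.2]
2. k(k(s(b), 0), k(k(k(s(b), 0), 0), s(s(0))))  →  k(s(b), k(k(k(s(b), 0), 0), s(s(0))))   [R4 at 1]
3. k(s(b), k(k(k(s(b), 0), 0), s(s(0))))  →  k(s(b), k(k(s(b), 0), s(s(0))))   [R4 at 2.1.1]
4. k(s(b), k(k(s(b), 0), s(s(0))))  →  k(s(b), k(s(b), s(s(0))))   [R4 at 2.1]
5. k(s(b), k(s(b), s(s(0))))  →  k(s(b), 0)   [R2 at 2]
6. k(s(b), 0)  →  s(b)   [R4 at ε]

s(b)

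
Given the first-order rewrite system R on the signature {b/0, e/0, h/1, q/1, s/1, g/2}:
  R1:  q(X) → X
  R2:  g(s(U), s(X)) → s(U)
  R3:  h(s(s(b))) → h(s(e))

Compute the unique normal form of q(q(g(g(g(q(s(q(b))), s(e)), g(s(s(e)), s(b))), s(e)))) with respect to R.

1. q(q(g(g(g(q(s(q(b))), s(e)), g(s(s(e)), s(b))), s(e))))  →  q(g(g(g(q(s(q(b))), s(e)), g(s(s(e)), s(b))), s(e)))   [R1 at ε]
2. q(g(g(g(q(s(q(b))), s(e)), g(s(s(e)), s(b))), s(e)))  →  g(g(g(q(s(q(b))), s(e)), g(s(s(e)), s(b))), s(e))   [R1 at ε]
3. g(g(g(q(s(q(b))), s(e)), g(s(s(e)), s(b))), s(e))  →  g(g(g(s(q(b)), s(e)), g(s(s(e)), s(b))), s(e))   [R1 at 1.1.1]
4. g(g(g(s(q(b)), s(e)), g(s(s(e)), s(b))), s(e))  →  g(g(s(q(b)), g(s(s(e)), s(b))), s(e))   [R2 at 1.1]
5. g(g(s(q(b)), g(s(s(e)), s(b))), s(e))  →  g(g(s(b), g(s(s(e)), s(b))), s(e))   [R1 at 1.1.1]
6. g(g(s(b), g(s(s(e)), s(b))), s(e))  →  g(g(s(b), s(s(e))), s(e))   [R2 at 1.2]
7. g(g(s(b), s(s(e))), s(e))  →  g(s(b), s(e))   [R2 at 1]
8. g(s(b), s(e))  →  s(b)   [R2 at ε]

s(b)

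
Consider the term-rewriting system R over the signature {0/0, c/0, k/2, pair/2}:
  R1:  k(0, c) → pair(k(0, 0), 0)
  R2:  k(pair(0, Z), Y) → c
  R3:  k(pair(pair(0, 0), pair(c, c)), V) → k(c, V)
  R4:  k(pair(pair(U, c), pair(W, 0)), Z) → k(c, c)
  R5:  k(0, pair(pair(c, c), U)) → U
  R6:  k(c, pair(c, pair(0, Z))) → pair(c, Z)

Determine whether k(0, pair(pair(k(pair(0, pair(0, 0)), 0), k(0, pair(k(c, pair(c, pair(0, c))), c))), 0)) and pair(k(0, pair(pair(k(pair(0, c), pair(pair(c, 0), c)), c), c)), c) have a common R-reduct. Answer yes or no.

no — NF(t₁) = 0, NF(t₂) = pair(c, c)

Reduce t₁ = k(0, pair(pair(k(pair(0, pair(0, 0)), 0), k(0, pair(k(c, pair(c, pair(0, c))), c))), 0)):
1. k(0, pair(pair(k(pair(0, pair(0, 0)), 0), k(0, pair(k(c, pair(c, pair(0, c))), c))), 0))  →  k(0, pair(pair(c, k(0, pair(k(c, pair(c, pair(0, c))), c))), 0))   [R2 at 2.1.1]
2. k(0, pair(pair(c, k(0, pair(k(c, pair(c, pair(0, c))), c))), 0))  →  k(0, pair(pair(c, k(0, pair(pair(c, c), c))), 0))   [R6 at 2.1.2.2.1]
3. k(0, pair(pair(c, k(0, pair(pair(c, c), c))), 0))  →  k(0, pair(pair(c, c), 0))   [R5 at 2.1.2]
4. k(0, pair(pair(c, c), 0))  →  0   [R5 at ε]

Reduce t₂ = pair(k(0, pair(pair(k(pair(0, c), pair(pair(c, 0), c)), c), c)), c):
1. pair(k(0, pair(pair(k(pair(0, c), pair(pair(c, 0), c)), c), c)), c)  →  pair(k(0, pair(pair(c, c), c)), c)   [R2 at 1.2.1.1]
2. pair(k(0, pair(pair(c, c), c)), c)  →  pair(c, c)   [R5 at 1]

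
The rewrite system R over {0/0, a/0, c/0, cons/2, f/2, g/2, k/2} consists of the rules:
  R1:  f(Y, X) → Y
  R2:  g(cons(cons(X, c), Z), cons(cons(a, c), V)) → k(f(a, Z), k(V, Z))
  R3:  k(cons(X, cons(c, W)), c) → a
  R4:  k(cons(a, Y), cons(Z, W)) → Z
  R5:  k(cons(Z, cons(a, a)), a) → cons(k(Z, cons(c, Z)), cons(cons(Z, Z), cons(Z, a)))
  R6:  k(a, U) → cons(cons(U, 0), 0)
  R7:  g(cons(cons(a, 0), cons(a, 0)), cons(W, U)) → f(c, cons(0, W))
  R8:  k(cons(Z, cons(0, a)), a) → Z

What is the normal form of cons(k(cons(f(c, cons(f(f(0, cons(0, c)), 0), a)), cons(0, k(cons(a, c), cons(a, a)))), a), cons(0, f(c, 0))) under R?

1. cons(k(cons(f(c, cons(f(f(0, cons(0, c)), 0), a)), cons(0, k(cons(a, c), cons(a, a)))), a), cons(0, f(c, 0)))  →  cons(k(cons(c, cons(0, k(cons(a, c), cons(a, a)))), a), cons(0, f(c, 0)))   [R1 at 1.1.1]
2. cons(k(cons(c, cons(0, k(cons(a, c), cons(a, a)))), a), cons(0, f(c, 0)))  →  cons(k(cons(c, cons(0, a)), a), cons(0, f(c, 0)))   [R4 at 1.1.2.2]
3. cons(k(cons(c, cons(0, a)), a), cons(0, f(c, 0)))  →  cons(c, cons(0, f(c, 0)))   [R8 at 1]
4. cons(c, cons(0, f(c, 0)))  →  cons(c, cons(0, c))   [R1 at 2.2]

cons(c, cons(0, c))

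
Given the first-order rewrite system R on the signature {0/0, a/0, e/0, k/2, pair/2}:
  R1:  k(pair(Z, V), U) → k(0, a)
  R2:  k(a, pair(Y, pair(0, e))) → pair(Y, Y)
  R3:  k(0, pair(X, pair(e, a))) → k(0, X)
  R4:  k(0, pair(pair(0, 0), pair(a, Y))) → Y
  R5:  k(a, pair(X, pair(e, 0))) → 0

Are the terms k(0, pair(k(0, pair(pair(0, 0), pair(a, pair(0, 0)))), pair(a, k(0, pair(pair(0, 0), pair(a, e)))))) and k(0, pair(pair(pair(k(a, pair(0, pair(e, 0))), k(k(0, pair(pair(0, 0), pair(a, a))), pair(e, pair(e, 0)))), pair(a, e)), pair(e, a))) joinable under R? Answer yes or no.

Reduce t₁ = k(0, pair(k(0, pair(pair(0, 0), pair(a, pair(0, 0)))), pair(a, k(0, pair(pair(0, 0), pair(a, e)))))):
1. k(0, pair(k(0, pair(pair(0, 0), pair(a, pair(0, 0)))), pair(a, k(0, pair(pair(0, 0), pair(a, e))))))  →  k(0, pair(pair(0, 0), pair(a, k(0, pair(pair(0, 0), pair(a, e))))))   [R4 at 2.1]
2. k(0, pair(pair(0, 0), pair(a, k(0, pair(pair(0, 0), pair(a, e))))))  →  k(0, pair(pair(0, 0), pair(a, e)))   [R4 at ε]
3. k(0, pair(pair(0, 0), pair(a, e)))  →  e   [R4 at ε]

Reduce t₂ = k(0, pair(pair(pair(k(a, pair(0, pair(e, 0))), k(k(0, pair(pair(0, 0), pair(a, a))), pair(e, pair(e, 0)))), pair(a, e)), pair(e, a))):
1. k(0, pair(pair(pair(k(a, pair(0, pair(e, 0))), k(k(0, pair(pair(0, 0), pair(a, a))), pair(e, pair(e, 0)))), pair(a, e)), pair(e, a)))  →  k(0, pair(pair(k(a, pair(0, pair(e, 0))), k(k(0, pair(pair(0, 0), pair(a, a))), pair(e, pair(e, 0)))), pair(a, e)))   [R3 at ε]
2. k(0, pair(pair(k(a, pair(0, pair(e, 0))), k(k(0, pair(pair(0, 0), pair(a, a))), pair(e, pair(e, 0)))), pair(a, e)))  →  k(0, pair(pair(0, k(k(0, pair(pair(0, 0), pair(a, a))), pair(e, pair(e, 0)))), pair(a, e)))   [R5 at 2.1.1]
3. k(0, pair(pair(0, k(k(0, pair(pair(0, 0), pair(a, a))), pair(e, pair(e, 0)))), pair(a, e)))  →  k(0, pair(pair(0, k(a, pair(e, pair(e, 0)))), pair(a, e)))   [R4 at 2.1.2.1]
4. k(0, pair(pair(0, k(a, pair(e, pair(e, 0)))), pair(a, e)))  →  k(0, pair(pair(0, 0), pair(a, e)))   [R5 at 2.1.2]
5. k(0, pair(pair(0, 0), pair(a, e)))  →  e   [R4 at ε]

yes — NF(t₁) = e, NF(t₂) = e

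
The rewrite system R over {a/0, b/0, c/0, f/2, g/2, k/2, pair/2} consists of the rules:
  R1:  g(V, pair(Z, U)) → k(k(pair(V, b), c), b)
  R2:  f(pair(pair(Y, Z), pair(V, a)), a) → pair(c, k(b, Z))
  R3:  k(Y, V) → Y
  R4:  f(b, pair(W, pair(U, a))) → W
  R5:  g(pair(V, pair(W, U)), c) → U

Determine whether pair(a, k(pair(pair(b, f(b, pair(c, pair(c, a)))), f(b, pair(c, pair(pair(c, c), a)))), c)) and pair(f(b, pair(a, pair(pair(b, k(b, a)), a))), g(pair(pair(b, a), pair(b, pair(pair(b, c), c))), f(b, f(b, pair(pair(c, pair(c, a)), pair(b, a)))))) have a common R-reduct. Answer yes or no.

yes — NF(t₁) = pair(a, pair(pair(b, c), c)), NF(t₂) = pair(a, pair(pair(b, c), c))

Reduce t₁ = pair(a, k(pair(pair(b, f(b, pair(c, pair(c, a)))), f(b, pair(c, pair(pair(c, c), a)))), c)):
1. pair(a, k(pair(pair(b, f(b, pair(c, pair(c, a)))), f(b, pair(c, pair(pair(c, c), a)))), c))  →  pair(a, pair(pair(b, f(b, pair(c, pair(c, a)))), f(b, pair(c, pair(pair(c, c), a)))))   [R3 at 2]
2. pair(a, pair(pair(b, f(b, pair(c, pair(c, a)))), f(b, pair(c, pair(pair(c, c), a)))))  →  pair(a, pair(pair(b, c), f(b, pair(c, pair(pair(c, c), a)))))   [R4 at 2.1.2]
3. pair(a, pair(pair(b, c), f(b, pair(c, pair(pair(c, c), a)))))  →  pair(a, pair(pair(b, c), c))   [R4 at 2.2]

Reduce t₂ = pair(f(b, pair(a, pair(pair(b, k(b, a)), a))), g(pair(pair(b, a), pair(b, pair(pair(b, c), c))), f(b, f(b, pair(pair(c, pair(c, a)), pair(b, a)))))):
1. pair(f(b, pair(a, pair(pair(b, k(b, a)), a))), g(pair(pair(b, a), pair(b, pair(pair(b, c), c))), f(b, f(b, pair(pair(c, pair(c, a)), pair(b, a))))))  →  pair(a, g(pair(pair(b, a), pair(b, pair(pair(b, c), c))), f(b, f(b, pair(pair(c, pair(c, a)), pair(b, a))))))   [R4 at 1]
2. pair(a, g(pair(pair(b, a), pair(b, pair(pair(b, c), c))), f(b, f(b, pair(pair(c, pair(c, a)), pair(b, a))))))  →  pair(a, g(pair(pair(b, a), pair(b, pair(pair(b, c), c))), f(b, pair(c, pair(c, a)))))   [R4 at 2.2.2]
3. pair(a, g(pair(pair(b, a), pair(b, pair(pair(b, c), c))), f(b, pair(c, pair(c, a)))))  →  pair(a, g(pair(pair(b, a), pair(b, pair(pair(b, c), c))), c))   [R4 at 2.2]
4. pair(a, g(pair(pair(b, a), pair(b, pair(pair(b, c), c))), c))  →  pair(a, pair(pair(b, c), c))   [R5 at 2]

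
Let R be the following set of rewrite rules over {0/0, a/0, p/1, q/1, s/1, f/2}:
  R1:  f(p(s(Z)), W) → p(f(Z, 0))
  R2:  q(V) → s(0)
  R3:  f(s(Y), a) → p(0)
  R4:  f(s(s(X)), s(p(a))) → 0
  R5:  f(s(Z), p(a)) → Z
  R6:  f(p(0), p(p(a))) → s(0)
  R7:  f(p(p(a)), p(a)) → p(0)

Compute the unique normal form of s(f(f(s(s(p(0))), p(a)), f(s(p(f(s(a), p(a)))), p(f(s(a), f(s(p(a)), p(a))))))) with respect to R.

1. s(f(f(s(s(p(0))), p(a)), f(s(p(f(s(a), p(a)))), p(f(s(a), f(s(p(a)), p(a)))))))  →  s(f(s(p(0)), f(s(p(f(s(a), p(a)))), p(f(s(a), f(s(p(a)), p(a)))))))   [R5 at 1.1]
2. s(f(s(p(0)), f(s(p(f(s(a), p(a)))), p(f(s(a), f(s(p(a)), p(a)))))))  →  s(f(s(p(0)), f(s(p(a)), p(f(s(a), f(s(p(a)), p(a)))))))   [R5 at 1.2.1.1.1]
3. s(f(s(p(0)), f(s(p(a)), p(f(s(a), f(s(p(a)), p(a)))))))  →  s(f(s(p(0)), f(s(p(a)), p(f(s(a), p(a))))))   [R5 at 1.2.2.1.2]
4. s(f(s(p(0)), f(s(p(a)), p(f(s(a), p(a))))))  →  s(f(s(p(0)), f(s(p(a)), p(a))))   [R5 at 1.2.2.1]
5. s(f(s(p(0)), f(s(p(a)), p(a))))  →  s(f(s(p(0)), p(a)))   [R5 at 1.2]
6. s(f(s(p(0)), p(a)))  →  s(p(0))   [R5 at 1]

s(p(0))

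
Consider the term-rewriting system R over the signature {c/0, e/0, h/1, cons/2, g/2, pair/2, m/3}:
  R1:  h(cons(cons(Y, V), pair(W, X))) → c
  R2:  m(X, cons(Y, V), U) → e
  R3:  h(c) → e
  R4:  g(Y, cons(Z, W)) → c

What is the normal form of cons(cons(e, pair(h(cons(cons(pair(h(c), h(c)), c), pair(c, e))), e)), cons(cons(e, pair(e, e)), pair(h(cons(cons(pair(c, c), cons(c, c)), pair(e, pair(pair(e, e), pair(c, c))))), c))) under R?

cons(cons(e, pair(c, e)), cons(cons(e, pair(e, e)), pair(c, c)))

1. cons(cons(e, pair(h(cons(cons(pair(h(c), h(c)), c), pair(c, e))), e)), cons(cons(e, pair(e, e)), pair(h(cons(cons(pair(c, c), cons(c, c)), pair(e, pair(pair(e, e), pair(c, c))))), c)))  →  cons(cons(e, pair(c, e)), cons(cons(e, pair(e, e)), pair(h(cons(cons(pair(c, c), cons(c, c)), pair(e, pair(pair(e, e), pair(c, c))))), c)))   [R1 at 1.2.1]
2. cons(cons(e, pair(c, e)), cons(cons(e, pair(e, e)), pair(h(cons(cons(pair(c, c), cons(c, c)), pair(e, pair(pair(e, e), pair(c, c))))), c)))  →  cons(cons(e, pair(c, e)), cons(cons(e, pair(e, e)), pair(c, c)))   [R1 at 2.2.1]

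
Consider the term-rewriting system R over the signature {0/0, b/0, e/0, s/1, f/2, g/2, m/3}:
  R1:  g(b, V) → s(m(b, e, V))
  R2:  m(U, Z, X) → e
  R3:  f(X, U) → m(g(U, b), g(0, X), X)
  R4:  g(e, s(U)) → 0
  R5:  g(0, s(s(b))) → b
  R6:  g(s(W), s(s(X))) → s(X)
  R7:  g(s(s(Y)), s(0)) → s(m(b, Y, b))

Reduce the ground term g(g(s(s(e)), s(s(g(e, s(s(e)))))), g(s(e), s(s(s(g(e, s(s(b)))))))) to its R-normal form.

1. g(g(s(s(e)), s(s(g(e, s(s(e)))))), g(s(e), s(s(s(g(e, s(s(b))))))))  →  g(s(g(e, s(s(e)))), g(s(e), s(s(s(g(e, s(s(b))))))))   [R6 at 1]
2. g(s(g(e, s(s(e)))), g(s(e), s(s(s(g(e, s(s(b))))))))  →  g(s(0), g(s(e), s(s(s(g(e, s(s(b))))))))   [R4 at 1.1]
3. g(s(0), g(s(e), s(s(s(g(e, s(s(b))))))))  →  g(s(0), s(s(g(e, s(s(b))))))   [R6 at 2]
4. g(s(0), s(s(g(e, s(s(b))))))  →  s(g(e, s(s(b))))   [R6 at ε]
5. s(g(e, s(s(b))))  →  s(0)   [R4 at 1]

s(0)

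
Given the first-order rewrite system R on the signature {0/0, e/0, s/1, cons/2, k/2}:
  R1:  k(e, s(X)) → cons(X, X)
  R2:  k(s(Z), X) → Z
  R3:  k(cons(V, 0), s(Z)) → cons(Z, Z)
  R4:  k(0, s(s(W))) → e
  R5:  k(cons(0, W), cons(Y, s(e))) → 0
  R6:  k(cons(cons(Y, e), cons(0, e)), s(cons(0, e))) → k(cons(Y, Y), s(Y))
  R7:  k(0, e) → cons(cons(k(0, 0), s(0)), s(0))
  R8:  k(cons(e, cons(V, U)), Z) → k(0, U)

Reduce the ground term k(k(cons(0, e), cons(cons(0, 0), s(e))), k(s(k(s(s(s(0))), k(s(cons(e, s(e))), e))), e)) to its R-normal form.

1. k(k(cons(0, e), cons(cons(0, 0), s(e))), k(s(k(s(s(s(0))), k(s(cons(e, s(e))), e))), e))  →  k(0, k(s(k(s(s(s(0))), k(s(cons(e, s(e))), e))), e))   [R5 at 1]
2. k(0, k(s(k(s(s(s(0))), k(s(cons(e, s(e))), e))), e))  →  k(0, k(s(s(s(0))), k(s(cons(e, s(e))), e)))   [R2 at 2]
3. k(0, k(s(s(s(0))), k(s(cons(e, s(e))), e)))  →  k(0, s(s(0)))   [R2 at 2]
4. k(0, s(s(0)))  →  e   [R4 at ε]

e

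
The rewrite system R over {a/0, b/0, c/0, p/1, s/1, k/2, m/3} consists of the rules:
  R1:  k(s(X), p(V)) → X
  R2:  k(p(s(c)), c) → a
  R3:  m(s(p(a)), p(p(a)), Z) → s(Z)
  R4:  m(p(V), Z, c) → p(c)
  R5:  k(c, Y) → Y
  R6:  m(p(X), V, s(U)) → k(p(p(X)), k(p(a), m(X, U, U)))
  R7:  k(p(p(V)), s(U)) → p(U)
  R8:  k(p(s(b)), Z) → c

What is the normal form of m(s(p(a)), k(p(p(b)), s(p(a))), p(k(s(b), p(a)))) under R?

1. m(s(p(a)), k(p(p(b)), s(p(a))), p(k(s(b), p(a))))  →  m(s(p(a)), p(p(a)), p(k(s(b), p(a))))   [R7 at 2]
2. m(s(p(a)), p(p(a)), p(k(s(b), p(a))))  →  s(p(k(s(b), p(a))))   [R3 at ε]
3. s(p(k(s(b), p(a))))  →  s(p(b))   [R1 at 1.1]

s(p(b))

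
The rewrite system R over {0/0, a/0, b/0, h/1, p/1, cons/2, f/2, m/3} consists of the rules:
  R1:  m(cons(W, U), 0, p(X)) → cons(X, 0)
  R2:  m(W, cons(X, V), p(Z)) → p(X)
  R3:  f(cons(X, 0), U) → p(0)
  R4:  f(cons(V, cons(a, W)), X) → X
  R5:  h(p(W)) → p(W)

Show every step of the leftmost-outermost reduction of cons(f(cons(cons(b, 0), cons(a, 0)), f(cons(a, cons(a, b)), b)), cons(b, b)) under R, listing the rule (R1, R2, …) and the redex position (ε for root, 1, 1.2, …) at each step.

1. cons(f(cons(cons(b, 0), cons(a, 0)), f(cons(a, cons(a, b)), b)), cons(b, b))  →  cons(f(cons(a, cons(a, b)), b), cons(b, b))   [R4 at 1]
2. cons(f(cons(a, cons(a, b)), b), cons(b, b))  →  cons(b, cons(b, b))   [R4 at 1]

cons(b, cons(b, b))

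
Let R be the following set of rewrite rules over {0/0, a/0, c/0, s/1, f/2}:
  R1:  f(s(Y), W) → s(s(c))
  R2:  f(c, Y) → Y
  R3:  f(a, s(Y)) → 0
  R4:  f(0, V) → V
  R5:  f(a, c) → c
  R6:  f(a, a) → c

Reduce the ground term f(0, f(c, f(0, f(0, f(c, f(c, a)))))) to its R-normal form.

1. f(0, f(c, f(0, f(0, f(c, f(c, a))))))  →  f(c, f(0, f(0, f(c, f(c, a)))))   [R4 at ε]
2. f(c, f(0, f(0, f(c, f(c, a)))))  →  f(0, f(0, f(c, f(c, a))))   [R2 at ε]
3. f(0, f(0, f(c, f(c, a))))  →  f(0, f(c, f(c, a)))   [R4 at ε]
4. f(0, f(c, f(c, a)))  →  f(c, f(c, a))   [R4 at ε]
5. f(c, f(c, a))  →  f(c, a)   [R2 at ε]
6. f(c, a)  →  a   [R2 at ε]

a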